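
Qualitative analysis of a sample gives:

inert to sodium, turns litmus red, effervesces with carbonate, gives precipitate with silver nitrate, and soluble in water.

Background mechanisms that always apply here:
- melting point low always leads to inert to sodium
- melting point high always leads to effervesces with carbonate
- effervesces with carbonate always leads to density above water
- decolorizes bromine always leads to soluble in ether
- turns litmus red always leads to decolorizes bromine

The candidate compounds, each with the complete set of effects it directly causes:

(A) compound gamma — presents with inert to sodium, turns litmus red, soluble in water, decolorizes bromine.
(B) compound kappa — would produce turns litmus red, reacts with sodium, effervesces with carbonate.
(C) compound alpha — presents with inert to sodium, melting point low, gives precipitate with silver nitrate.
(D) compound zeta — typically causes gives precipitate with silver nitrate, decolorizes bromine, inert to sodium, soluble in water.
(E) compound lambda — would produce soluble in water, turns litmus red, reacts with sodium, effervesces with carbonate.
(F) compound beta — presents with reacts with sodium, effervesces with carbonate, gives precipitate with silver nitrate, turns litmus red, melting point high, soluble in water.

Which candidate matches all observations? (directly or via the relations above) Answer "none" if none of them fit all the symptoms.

For each candidate, compare predicted effects to what was observed:
(A) compound gamma — does not account for effervesces with carbonate, gives precipitate with silver nitrate
(B) compound kappa — inert to sodium ✗; turns litmus red ✓; effervesces with carbonate ✓; gives precipitate with silver nitrate ✗; soluble in water ✗
(C) compound alpha — does not account for turns litmus red, effervesces with carbonate, soluble in water
(D) compound zeta — inert to sodium ✓; turns litmus red ✗; effervesces with carbonate ✗; gives precipitate with silver nitrate ✓; soluble in water ✓
(E) compound lambda — inert to sodium ✗; turns litmus red ✓; effervesces with carbonate ✓; gives precipitate with silver nitrate ✗; soluble in water ✓
(F) compound beta — fails on inert to sodium (predicts reacts with sodium, not inert to sodium)
None of the listed candidates fits everything.

none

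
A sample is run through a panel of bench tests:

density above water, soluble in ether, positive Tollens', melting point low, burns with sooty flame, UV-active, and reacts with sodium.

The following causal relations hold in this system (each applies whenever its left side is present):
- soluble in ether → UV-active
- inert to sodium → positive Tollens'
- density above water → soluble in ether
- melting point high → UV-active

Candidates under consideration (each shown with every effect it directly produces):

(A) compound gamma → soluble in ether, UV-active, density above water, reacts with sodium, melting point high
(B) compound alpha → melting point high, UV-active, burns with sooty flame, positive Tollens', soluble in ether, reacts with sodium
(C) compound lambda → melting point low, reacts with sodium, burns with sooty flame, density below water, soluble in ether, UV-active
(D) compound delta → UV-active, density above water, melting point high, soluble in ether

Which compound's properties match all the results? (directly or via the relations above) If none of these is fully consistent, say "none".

Checking each candidate against the observations:
(A) compound gamma — density above water yes; soluble in ether yes; positive Tollens' NO; melting point low NO; burns with sooty flame NO; UV-active yes; reacts with sodium yes
(B) compound alpha — fails on density above water, melting point low (predicts melting point high, not melting point low)
(C) compound lambda — density above water NO; soluble in ether yes; positive Tollens' NO; melting point low yes; burns with sooty flame yes; UV-active yes; reacts with sodium yes
(D) compound delta — fails on positive Tollens', melting point low, burns with sooty flame, reacts with sodium (predicts melting point high, not melting point low)
None of the listed candidates fits everything.

none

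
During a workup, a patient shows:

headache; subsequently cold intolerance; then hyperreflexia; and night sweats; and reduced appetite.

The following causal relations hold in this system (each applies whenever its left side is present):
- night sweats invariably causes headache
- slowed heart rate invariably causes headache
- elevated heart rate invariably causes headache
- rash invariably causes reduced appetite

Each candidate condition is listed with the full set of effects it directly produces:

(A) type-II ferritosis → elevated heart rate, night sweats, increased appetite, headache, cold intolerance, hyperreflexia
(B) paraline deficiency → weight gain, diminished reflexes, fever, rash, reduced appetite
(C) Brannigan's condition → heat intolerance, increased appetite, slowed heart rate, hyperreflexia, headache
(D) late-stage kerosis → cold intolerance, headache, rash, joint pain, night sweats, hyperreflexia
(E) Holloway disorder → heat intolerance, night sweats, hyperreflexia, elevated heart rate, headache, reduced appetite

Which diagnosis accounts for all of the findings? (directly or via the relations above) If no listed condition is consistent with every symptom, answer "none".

D

For each candidate, compare predicted effects to what was observed:
(A) type-II ferritosis — fails on reduced appetite (predicts increased appetite, not reduced appetite)
(B) paraline deficiency — headache NO; cold intolerance NO; hyperreflexia NO; night sweats NO; reduced appetite yes
(C) Brannigan's condition — fails on cold intolerance, night sweats, reduced appetite (predicts heat intolerance, not cold intolerance; predicts increased appetite, not reduced appetite)
(D) late-stage kerosis — accounts for every observation (reduced appetite through rash → reduced appetite)
(E) Holloway disorder — fails on cold intolerance (predicts heat intolerance, not cold intolerance)
Only (D) is consistent with every observation.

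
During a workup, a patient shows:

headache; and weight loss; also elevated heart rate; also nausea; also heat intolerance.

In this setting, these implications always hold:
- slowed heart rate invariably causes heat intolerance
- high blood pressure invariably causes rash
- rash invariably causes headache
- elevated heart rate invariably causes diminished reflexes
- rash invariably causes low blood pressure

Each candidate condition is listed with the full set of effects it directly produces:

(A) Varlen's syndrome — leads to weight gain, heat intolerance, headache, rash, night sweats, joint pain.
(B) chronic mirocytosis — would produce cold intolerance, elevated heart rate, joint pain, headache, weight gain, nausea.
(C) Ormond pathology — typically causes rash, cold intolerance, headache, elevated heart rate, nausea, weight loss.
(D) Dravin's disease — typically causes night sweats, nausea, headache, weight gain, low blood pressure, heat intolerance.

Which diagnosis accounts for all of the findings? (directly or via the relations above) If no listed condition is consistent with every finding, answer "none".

For each candidate, compare predicted effects to what was observed:
(A) Varlen's syndrome — fails on weight loss, elevated heart rate, nausea (predicts weight gain, not weight loss)
(B) chronic mirocytosis — fails on weight loss, heat intolerance (predicts weight gain, not weight loss; predicts cold intolerance, not heat intolerance)
(C) Ormond pathology — fails on heat intolerance (predicts cold intolerance, not heat intolerance)
(D) Dravin's disease — fails on weight loss, elevated heart rate (predicts weight gain, not weight loss)
Every candidate fails on at least one observation.

none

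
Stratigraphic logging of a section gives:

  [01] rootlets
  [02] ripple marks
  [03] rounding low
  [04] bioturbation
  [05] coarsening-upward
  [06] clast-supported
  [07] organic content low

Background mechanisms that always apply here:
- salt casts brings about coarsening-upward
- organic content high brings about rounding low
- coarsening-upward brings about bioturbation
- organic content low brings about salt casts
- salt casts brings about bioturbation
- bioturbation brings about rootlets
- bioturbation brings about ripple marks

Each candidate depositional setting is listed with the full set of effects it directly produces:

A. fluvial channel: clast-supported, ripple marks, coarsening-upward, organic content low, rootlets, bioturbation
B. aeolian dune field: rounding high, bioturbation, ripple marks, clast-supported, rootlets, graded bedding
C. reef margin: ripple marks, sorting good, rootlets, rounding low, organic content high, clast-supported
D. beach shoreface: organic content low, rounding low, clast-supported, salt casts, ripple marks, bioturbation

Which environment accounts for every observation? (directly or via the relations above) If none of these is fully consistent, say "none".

D

For each candidate, compare predicted effects to what was observed:
(A) fluvial channel — rootlets yes; ripple marks yes; rounding low NO; bioturbation yes; coarsening-upward yes; clast-supported yes; organic content low yes
(B) aeolian dune field — rootlets yes; ripple marks yes; rounding low NO; bioturbation yes; coarsening-upward NO; clast-supported yes; organic content low NO
(C) reef margin — rootlets yes; ripple marks yes; rounding low yes; bioturbation NO; coarsening-upward NO; clast-supported yes; organic content low NO
(D) beach shoreface — rootlets yes (by bioturbation → rootlets); ripple marks yes; rounding low yes; bioturbation yes; coarsening-upward yes (by salt casts → coarsening-upward); clast-supported yes; organic content low yes
(D) is the only candidate with no mismatches.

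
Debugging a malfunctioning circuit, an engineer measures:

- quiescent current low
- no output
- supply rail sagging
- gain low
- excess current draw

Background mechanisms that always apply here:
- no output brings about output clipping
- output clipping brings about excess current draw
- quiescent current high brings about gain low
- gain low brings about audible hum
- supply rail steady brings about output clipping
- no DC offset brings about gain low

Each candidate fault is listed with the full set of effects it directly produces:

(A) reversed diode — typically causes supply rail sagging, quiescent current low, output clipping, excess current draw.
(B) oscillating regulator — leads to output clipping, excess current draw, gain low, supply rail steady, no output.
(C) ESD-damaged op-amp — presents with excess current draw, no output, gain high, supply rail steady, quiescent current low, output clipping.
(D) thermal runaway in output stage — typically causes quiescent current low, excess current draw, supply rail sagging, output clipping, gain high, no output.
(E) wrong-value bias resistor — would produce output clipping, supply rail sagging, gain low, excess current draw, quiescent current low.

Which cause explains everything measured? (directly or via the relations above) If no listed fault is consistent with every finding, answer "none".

Testing each hypothesis:
(A) reversed diode — quiescent current low match; no output miss; supply rail sagging match; gain low miss; excess current draw match
(B) oscillating regulator — fails on quiescent current low, supply rail sagging (predicts supply rail steady, not supply rail sagging)
(C) ESD-damaged op-amp — fails on supply rail sagging, gain low (predicts supply rail steady, not supply rail sagging; predicts gain high, not gain low)
(D) thermal runaway in output stage — fails on gain low (predicts gain high, not gain low)
(E) wrong-value bias resistor — quiescent current low match; no output miss; supply rail sagging match; gain low match; excess current draw match
No candidate is consistent with all observations.

none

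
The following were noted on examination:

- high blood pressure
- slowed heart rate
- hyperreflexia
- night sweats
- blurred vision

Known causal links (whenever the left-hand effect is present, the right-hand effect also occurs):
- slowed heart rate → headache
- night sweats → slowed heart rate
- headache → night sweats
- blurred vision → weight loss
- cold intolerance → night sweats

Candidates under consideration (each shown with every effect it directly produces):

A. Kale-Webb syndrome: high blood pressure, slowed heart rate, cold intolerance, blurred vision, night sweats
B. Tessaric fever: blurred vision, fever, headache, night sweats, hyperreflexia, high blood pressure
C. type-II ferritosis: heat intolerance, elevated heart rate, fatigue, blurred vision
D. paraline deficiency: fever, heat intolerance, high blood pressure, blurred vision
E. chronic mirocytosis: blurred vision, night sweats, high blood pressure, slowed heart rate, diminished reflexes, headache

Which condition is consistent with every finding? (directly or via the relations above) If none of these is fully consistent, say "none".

Checking each candidate against the observations:
(A) Kale-Webb syndrome — does not account for hyperreflexia
(B) Tessaric fever — high blood pressure yes; slowed heart rate yes (through night sweats → slowed heart rate); hyperreflexia yes; night sweats yes; blurred vision yes
(C) type-II ferritosis — high blood pressure NO; slowed heart rate NO; hyperreflexia NO; night sweats NO; blurred vision yes
(D) paraline deficiency — does not account for slowed heart rate, hyperreflexia, night sweats
(E) chronic mirocytosis — high blood pressure yes; slowed heart rate yes; hyperreflexia NO; night sweats yes; blurred vision yes
(B) is the only candidate with no mismatches.

B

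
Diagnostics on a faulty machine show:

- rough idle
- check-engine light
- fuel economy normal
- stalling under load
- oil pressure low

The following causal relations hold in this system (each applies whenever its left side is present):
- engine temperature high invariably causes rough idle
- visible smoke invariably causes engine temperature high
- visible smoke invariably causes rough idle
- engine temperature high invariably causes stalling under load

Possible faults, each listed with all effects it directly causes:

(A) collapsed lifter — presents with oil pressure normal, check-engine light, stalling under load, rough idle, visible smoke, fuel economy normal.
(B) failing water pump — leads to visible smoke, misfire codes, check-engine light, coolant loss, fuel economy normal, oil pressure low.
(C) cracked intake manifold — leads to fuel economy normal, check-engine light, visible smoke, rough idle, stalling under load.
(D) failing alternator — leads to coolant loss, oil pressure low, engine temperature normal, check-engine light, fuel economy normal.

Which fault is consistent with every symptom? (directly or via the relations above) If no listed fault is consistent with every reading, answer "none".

Testing each hypothesis:
(A) collapsed lifter — fails on oil pressure low (predicts oil pressure normal, not oil pressure low)
(B) failing water pump — rough idle match (via visible smoke → rough idle); check-engine light match; fuel economy normal match; stalling under load match (via visible smoke → engine temperature high → stalling under load); oil pressure low match
(C) cracked intake manifold — rough idle match; check-engine light match; fuel economy normal match; stalling under load match; oil pressure low miss
(D) failing alternator — does not account for rough idle, stalling under load
Only (B) is consistent with every observation.

B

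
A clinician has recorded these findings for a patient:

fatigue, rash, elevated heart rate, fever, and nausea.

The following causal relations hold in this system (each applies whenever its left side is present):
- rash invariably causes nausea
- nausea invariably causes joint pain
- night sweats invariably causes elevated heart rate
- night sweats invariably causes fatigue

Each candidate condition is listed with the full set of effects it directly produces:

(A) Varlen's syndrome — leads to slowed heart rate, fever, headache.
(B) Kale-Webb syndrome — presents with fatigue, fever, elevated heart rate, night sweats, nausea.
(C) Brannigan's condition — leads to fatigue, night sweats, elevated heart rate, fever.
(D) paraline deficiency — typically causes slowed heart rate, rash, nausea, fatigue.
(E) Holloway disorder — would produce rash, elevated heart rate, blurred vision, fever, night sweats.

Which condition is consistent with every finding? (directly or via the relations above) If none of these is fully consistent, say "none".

Testing each hypothesis:
(A) Varlen's syndrome — fatigue ✗; rash ✗; elevated heart rate ✗; fever ✓; nausea ✗
(B) Kale-Webb syndrome — does not account for rash
(C) Brannigan's condition — fatigue ✓; rash ✗; elevated heart rate ✓; fever ✓; nausea ✗
(D) paraline deficiency — fails on elevated heart rate, fever (predicts slowed heart rate, not elevated heart rate)
(E) Holloway disorder — fatigue ✓ (through night sweats → fatigue); rash ✓; elevated heart rate ✓; fever ✓; nausea ✓ (through rash → nausea)
Only (E) is consistent with every observation.

E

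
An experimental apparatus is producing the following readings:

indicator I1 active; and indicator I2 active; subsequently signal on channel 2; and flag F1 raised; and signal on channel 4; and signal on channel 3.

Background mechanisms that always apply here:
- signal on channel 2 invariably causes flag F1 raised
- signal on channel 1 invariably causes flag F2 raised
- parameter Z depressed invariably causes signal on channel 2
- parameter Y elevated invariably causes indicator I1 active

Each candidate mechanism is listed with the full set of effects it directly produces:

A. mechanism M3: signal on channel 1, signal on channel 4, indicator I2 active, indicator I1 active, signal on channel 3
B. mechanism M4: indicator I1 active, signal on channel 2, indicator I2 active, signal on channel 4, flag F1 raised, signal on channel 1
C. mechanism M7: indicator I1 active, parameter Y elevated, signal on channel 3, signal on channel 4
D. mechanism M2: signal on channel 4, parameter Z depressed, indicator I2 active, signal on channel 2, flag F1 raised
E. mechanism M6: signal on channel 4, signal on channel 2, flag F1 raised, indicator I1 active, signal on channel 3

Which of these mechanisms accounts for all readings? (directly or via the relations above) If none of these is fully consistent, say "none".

none

For each candidate, compare predicted effects to what was observed:
(A) mechanism M3 — indicator I1 active match; indicator I2 active match; signal on channel 2 miss; flag F1 raised miss; signal on channel 4 match; signal on channel 3 match
(B) mechanism M4 — indicator I1 active match; indicator I2 active match; signal on channel 2 match; flag F1 raised match; signal on channel 4 match; signal on channel 3 miss
(C) mechanism M7 — does not account for indicator I2 active, signal on channel 2, flag F1 raised
(D) mechanism M2 — does not account for indicator I1 active, signal on channel 3
(E) mechanism M6 — does not account for indicator I2 active
Every candidate fails on at least one observation.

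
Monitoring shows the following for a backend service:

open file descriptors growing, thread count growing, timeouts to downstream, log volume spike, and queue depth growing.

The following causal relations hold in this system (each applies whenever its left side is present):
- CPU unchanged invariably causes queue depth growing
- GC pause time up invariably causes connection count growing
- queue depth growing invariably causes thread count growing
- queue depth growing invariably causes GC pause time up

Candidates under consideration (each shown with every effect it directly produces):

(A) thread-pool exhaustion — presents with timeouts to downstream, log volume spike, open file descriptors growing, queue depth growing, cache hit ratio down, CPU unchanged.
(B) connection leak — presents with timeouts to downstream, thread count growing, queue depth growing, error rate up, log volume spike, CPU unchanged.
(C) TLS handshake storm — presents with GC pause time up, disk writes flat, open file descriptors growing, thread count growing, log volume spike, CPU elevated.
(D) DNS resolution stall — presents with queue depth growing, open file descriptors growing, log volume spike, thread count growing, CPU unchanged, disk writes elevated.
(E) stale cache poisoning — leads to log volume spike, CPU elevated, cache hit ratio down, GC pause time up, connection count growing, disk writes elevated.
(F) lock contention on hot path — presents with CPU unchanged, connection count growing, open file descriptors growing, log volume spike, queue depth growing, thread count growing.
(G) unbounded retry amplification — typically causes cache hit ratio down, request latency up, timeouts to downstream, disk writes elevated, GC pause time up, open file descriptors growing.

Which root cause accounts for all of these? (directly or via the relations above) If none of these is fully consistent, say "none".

A

Testing each hypothesis:
(A) thread-pool exhaustion — open file descriptors growing ✓; thread count growing ✓ (through queue depth growing → thread count growing); timeouts to downstream ✓; log volume spike ✓; queue depth growing ✓
(B) connection leak — does not account for open file descriptors growing
(C) TLS handshake storm — open file descriptors growing ✓; thread count growing ✓; timeouts to downstream ✗; log volume spike ✓; queue depth growing ✗
(D) DNS resolution stall — open file descriptors growing ✓; thread count growing ✓; timeouts to downstream ✗; log volume spike ✓; queue depth growing ✓
(E) stale cache poisoning — open file descriptors growing ✗; thread count growing ✗; timeouts to downstream ✗; log volume spike ✓; queue depth growing ✗
(F) lock contention on hot path — does not account for timeouts to downstream
(G) unbounded retry amplification — open file descriptors growing ✓; thread count growing ✗; timeouts to downstream ✓; log volume spike ✗; queue depth growing ✗
(A) alone accounts for all the evidence.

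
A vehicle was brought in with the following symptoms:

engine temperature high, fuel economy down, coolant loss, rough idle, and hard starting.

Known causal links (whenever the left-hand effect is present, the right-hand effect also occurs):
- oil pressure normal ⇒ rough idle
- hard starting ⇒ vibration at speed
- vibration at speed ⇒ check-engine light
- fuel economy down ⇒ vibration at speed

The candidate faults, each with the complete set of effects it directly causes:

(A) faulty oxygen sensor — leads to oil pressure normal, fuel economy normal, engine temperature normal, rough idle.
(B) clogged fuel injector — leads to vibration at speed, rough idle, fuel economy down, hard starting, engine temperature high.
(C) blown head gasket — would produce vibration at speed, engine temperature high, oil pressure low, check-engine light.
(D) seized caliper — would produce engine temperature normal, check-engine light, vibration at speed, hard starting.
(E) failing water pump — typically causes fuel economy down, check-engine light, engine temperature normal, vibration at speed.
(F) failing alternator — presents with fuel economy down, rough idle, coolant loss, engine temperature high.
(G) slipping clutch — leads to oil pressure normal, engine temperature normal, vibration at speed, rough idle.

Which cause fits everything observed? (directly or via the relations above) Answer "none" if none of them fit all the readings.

none

Checking each candidate against the observations:
(A) faulty oxygen sensor — fails on engine temperature high, fuel economy down, coolant loss, hard starting (predicts engine temperature normal, not engine temperature high; predicts fuel economy normal, not fuel economy down)
(B) clogged fuel injector — engine temperature high ✓; fuel economy down ✓; coolant loss ✗; rough idle ✓; hard starting ✓
(C) blown head gasket — does not account for fuel economy down, coolant loss, rough idle, hard starting
(D) seized caliper — fails on engine temperature high, fuel economy down, coolant loss, rough idle (predicts engine temperature normal, not engine temperature high)
(E) failing water pump — engine temperature high ✗; fuel economy down ✓; coolant loss ✗; rough idle ✗; hard starting ✗
(F) failing alternator — does not account for hard starting
(G) slipping clutch — fails on engine temperature high, fuel economy down, coolant loss, hard starting (predicts engine temperature normal, not engine temperature high)
No candidate is consistent with all observations.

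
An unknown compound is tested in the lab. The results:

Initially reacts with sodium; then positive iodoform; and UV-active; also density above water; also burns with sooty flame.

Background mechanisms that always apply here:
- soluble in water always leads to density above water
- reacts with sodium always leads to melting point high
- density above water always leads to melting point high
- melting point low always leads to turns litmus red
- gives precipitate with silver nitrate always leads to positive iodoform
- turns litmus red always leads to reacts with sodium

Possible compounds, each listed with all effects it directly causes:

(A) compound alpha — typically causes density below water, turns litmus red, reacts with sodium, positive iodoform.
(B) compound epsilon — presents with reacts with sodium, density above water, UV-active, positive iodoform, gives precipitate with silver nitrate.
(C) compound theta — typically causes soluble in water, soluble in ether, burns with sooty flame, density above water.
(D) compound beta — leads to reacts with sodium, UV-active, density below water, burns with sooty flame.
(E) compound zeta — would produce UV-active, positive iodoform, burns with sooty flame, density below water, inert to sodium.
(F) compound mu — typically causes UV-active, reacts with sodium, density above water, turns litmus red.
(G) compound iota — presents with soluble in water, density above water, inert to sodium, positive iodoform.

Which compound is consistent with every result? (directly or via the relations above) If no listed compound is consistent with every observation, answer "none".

Per-candidate check:
(A) compound alpha — reacts with sodium ✓; positive iodoform ✓; UV-active ✗; density above water ✗; burns with sooty flame ✗
(B) compound epsilon — does not account for burns with sooty flame
(C) compound theta — reacts with sodium ✗; positive iodoform ✗; UV-active ✗; density above water ✓; burns with sooty flame ✓
(D) compound beta — fails on positive iodoform, density above water (predicts density below water, not density above water)
(E) compound zeta — fails on reacts with sodium, density above water (predicts inert to sodium, not reacts with sodium; predicts density below water, not density above water)
(F) compound mu — reacts with sodium ✓; positive iodoform ✗; UV-active ✓; density above water ✓; burns with sooty flame ✗
(G) compound iota — reacts with sodium ✗; positive iodoform ✓; UV-active ✗; density above water ✓; burns with sooty flame ✗
None of the listed candidates fits everything.

none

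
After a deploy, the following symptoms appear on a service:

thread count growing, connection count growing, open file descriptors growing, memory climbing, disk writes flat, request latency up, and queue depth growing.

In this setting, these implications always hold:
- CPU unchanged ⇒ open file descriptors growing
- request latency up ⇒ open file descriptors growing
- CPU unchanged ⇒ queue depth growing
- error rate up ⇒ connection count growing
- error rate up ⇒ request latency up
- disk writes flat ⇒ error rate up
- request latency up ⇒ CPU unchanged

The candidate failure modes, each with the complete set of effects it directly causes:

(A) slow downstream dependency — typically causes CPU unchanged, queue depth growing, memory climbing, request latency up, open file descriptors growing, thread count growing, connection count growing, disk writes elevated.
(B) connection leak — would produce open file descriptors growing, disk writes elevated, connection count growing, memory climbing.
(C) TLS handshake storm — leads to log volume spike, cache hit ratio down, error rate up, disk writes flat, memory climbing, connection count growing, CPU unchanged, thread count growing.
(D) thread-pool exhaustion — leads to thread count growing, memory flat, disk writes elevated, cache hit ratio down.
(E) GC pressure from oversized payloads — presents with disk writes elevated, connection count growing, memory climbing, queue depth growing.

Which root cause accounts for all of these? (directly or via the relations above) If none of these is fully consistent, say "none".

C

Testing each hypothesis:
(A) slow downstream dependency — fails on disk writes flat (predicts disk writes elevated, not disk writes flat)
(B) connection leak — fails on thread count growing, disk writes flat, request latency up, queue depth growing (predicts disk writes elevated, not disk writes flat)
(C) TLS handshake storm — thread count growing match; connection count growing match; open file descriptors growing match (through CPU unchanged → open file descriptors growing); memory climbing match; disk writes flat match; request latency up match (through error rate up → request latency up); queue depth growing match (through CPU unchanged → queue depth growing)
(D) thread-pool exhaustion — fails on connection count growing, open file descriptors growing, memory climbing, disk writes flat, request latency up, queue depth growing (predicts memory flat, not memory climbing; predicts disk writes elevated, not disk writes flat)
(E) GC pressure from oversized payloads — thread count growing miss; connection count growing match; open file descriptors growing miss; memory climbing match; disk writes flat miss; request latency up miss; queue depth growing match
(C) is the only candidate with no mismatches.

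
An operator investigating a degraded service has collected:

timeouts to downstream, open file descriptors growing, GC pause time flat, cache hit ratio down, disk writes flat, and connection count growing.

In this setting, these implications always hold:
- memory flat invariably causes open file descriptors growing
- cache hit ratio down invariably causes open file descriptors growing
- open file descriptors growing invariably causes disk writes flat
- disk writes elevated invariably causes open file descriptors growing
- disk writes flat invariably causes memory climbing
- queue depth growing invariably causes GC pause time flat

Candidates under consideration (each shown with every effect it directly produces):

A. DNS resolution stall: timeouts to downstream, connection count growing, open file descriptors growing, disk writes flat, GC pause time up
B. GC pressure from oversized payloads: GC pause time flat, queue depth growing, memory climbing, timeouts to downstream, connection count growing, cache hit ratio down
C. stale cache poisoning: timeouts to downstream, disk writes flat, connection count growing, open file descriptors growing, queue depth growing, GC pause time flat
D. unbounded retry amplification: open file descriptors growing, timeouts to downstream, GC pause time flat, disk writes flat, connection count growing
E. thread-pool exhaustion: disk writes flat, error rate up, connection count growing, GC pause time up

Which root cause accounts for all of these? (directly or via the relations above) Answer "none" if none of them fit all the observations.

B

Checking each candidate against the observations:
(A) DNS resolution stall — timeouts to downstream match; open file descriptors growing match; GC pause time flat miss; cache hit ratio down miss; disk writes flat match; connection count growing match
(B) GC pressure from oversized payloads — accounts for every observation (open file descriptors growing through cache hit ratio down → open file descriptors growing)
(C) stale cache poisoning — does not account for cache hit ratio down
(D) unbounded retry amplification — timeouts to downstream match; open file descriptors growing match; GC pause time flat match; cache hit ratio down miss; disk writes flat match; connection count growing match
(E) thread-pool exhaustion — fails on timeouts to downstream, open file descriptors growing, GC pause time flat, cache hit ratio down (predicts GC pause time up, not GC pause time flat)
(B) is the only candidate with no mismatches.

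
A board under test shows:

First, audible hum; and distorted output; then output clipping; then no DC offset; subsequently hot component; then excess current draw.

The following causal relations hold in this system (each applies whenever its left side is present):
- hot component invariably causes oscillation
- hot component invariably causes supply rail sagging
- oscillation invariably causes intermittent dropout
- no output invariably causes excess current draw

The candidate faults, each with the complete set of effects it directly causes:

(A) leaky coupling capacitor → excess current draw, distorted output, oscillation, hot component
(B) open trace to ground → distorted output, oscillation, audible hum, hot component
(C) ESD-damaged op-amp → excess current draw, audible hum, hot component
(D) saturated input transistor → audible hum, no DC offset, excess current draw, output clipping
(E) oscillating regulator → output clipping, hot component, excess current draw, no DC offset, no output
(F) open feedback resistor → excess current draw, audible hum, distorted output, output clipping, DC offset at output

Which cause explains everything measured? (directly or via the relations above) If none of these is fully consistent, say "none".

none

For each candidate, compare predicted effects to what was observed:
(A) leaky coupling capacitor — audible hum NO; distorted output yes; output clipping NO; no DC offset NO; hot component yes; excess current draw yes
(B) open trace to ground — does not account for output clipping, no DC offset, excess current draw
(C) ESD-damaged op-amp — audible hum yes; distorted output NO; output clipping NO; no DC offset NO; hot component yes; excess current draw yes
(D) saturated input transistor — audible hum yes; distorted output NO; output clipping yes; no DC offset yes; hot component NO; excess current draw yes
(E) oscillating regulator — audible hum NO; distorted output NO; output clipping yes; no DC offset yes; hot component yes; excess current draw yes
(F) open feedback resistor — audible hum yes; distorted output yes; output clipping yes; no DC offset NO; hot component NO; excess current draw yes
None of the listed candidates fits everything.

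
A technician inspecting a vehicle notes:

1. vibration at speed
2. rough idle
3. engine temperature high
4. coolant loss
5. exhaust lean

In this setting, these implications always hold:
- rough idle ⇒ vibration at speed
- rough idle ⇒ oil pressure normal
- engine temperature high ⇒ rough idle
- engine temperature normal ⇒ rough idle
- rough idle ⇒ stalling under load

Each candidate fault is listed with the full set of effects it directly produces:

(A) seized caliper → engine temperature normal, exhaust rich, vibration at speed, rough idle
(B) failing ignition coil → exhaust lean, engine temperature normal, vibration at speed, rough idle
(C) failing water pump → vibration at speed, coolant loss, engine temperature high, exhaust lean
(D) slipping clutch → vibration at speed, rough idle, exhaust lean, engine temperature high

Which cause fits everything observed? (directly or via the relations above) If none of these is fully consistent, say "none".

C

Testing each hypothesis:
(A) seized caliper — fails on engine temperature high, coolant loss, exhaust lean (predicts engine temperature normal, not engine temperature high; predicts exhaust rich, not exhaust lean)
(B) failing ignition coil — fails on engine temperature high, coolant loss (predicts engine temperature normal, not engine temperature high)
(C) failing water pump — accounts for every observation (rough idle via engine temperature high → rough idle)
(D) slipping clutch — vibration at speed match; rough idle match; engine temperature high match; coolant loss miss; exhaust lean match
(C) is the only candidate with no mismatches.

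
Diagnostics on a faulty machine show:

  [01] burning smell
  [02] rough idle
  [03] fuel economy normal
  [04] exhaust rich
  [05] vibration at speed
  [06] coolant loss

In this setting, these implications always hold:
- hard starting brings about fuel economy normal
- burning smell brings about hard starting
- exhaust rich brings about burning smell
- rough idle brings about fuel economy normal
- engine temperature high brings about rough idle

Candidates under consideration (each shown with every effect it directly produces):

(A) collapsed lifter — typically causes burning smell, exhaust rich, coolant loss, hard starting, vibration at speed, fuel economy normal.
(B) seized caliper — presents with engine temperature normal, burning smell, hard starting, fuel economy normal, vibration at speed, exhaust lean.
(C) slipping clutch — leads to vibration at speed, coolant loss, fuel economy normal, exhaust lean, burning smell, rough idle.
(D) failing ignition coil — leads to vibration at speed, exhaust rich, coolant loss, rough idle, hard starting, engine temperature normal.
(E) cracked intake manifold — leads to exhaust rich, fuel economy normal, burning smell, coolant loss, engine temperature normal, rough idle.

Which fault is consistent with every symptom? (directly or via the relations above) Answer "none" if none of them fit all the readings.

D

Checking each candidate against the observations:
(A) collapsed lifter — does not account for rough idle
(B) seized caliper — fails on rough idle, exhaust rich, coolant loss (predicts exhaust lean, not exhaust rich)
(C) slipping clutch — fails on exhaust rich (predicts exhaust lean, not exhaust rich)
(D) failing ignition coil — accounts for every observation (burning smell by exhaust rich → burning smell)
(E) cracked intake manifold — does not account for vibration at speed
(D) alone accounts for all the evidence.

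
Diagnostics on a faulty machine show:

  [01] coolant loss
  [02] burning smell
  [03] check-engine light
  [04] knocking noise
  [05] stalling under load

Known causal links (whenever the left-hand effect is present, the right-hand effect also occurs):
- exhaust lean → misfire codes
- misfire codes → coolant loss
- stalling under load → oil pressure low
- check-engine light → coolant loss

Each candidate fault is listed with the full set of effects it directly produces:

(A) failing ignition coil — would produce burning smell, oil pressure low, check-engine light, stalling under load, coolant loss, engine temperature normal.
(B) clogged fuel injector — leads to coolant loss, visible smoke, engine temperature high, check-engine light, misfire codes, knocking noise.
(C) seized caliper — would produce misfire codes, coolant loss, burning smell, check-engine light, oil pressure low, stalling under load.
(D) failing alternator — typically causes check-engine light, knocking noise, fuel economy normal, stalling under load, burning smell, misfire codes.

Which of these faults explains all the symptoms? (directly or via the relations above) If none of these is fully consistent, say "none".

Per-candidate check:
(A) failing ignition coil — coolant loss +; burning smell +; check-engine light +; knocking noise -; stalling under load +
(B) clogged fuel injector — coolant loss +; burning smell -; check-engine light +; knocking noise +; stalling under load -
(C) seized caliper — coolant loss +; burning smell +; check-engine light +; knocking noise -; stalling under load +
(D) failing alternator — accounts for every observation (coolant loss via misfire codes → coolant loss)
Only (D) is consistent with every observation.

D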